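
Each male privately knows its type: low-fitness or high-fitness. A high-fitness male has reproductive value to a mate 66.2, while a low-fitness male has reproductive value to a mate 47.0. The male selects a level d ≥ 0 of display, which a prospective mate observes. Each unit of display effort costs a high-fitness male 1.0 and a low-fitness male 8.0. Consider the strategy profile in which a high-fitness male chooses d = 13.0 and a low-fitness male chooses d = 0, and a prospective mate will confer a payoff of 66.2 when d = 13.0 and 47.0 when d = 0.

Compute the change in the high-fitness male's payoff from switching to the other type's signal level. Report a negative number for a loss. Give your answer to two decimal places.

Playing d = 13.0 the high-fitness male receives 66.2 − 1.0 × 13.0 = 53.2.
Deviating to d = 0 yields 47.0 instead.
Gain from deviating: 47.0 − 53.2 = -6.20.
The gain is negative, so the high-fitness type's incentive-compatibility constraint is satisfied.

-6.20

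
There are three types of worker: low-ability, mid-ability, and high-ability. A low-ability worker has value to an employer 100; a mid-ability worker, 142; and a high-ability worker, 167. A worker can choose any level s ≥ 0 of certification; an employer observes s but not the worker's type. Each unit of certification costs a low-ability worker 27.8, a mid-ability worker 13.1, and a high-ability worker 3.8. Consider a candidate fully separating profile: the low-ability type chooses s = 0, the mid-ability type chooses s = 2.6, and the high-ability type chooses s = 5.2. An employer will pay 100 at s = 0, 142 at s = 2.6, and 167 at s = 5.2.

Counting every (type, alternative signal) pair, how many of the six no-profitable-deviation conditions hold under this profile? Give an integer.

6

Low-ability (own payoff 100): to s=2.6 gives 142 − 27.8×2.6 = 69.72 → no gain ✓; to s=5.2 gives 167 − 27.8×5.2 = 22.44 → no gain ✓.
High-ability (own payoff 167 − 3.8×5.2 = 147.24): to s=0 gives 100 → no gain ✓; to s=2.6 gives 142 − 3.8×2.6 = 132.12 → no gain ✓.
Mid-ability (own payoff 142 − 13.1×2.6 = 107.94): to s=0 gives 100 → no gain ✓; to s=5.2 gives 167 − 13.1×5.2 = 98.88 → no gain ✓.
6 of the 6 constraints hold; this profile is a separating equilibrium.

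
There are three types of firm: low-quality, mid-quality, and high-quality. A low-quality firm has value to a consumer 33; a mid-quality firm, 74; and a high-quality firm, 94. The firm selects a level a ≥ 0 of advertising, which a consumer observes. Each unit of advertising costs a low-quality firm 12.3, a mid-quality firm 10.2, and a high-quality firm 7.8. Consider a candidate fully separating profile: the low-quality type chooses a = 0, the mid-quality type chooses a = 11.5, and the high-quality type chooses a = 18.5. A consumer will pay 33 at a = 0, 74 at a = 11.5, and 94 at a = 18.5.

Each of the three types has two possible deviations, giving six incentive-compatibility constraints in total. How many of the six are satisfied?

3

High-quality (own payoff 94 − 7.8×18.5 = -50.3): to a=0 gives 33 → profitable ✗; to a=11.5 gives 74 − 7.8×11.5 = -15.7 → profitable ✗.
Low-quality (own payoff 33): to a=11.5 gives 74 − 12.3×11.5 = -67.45 → no gain ✓; to a=18.5 gives 94 − 12.3×18.5 = -133.55 → no gain ✓.
Mid-quality (own payoff 74 − 10.2×11.5 = -43.3): to a=0 gives 33 → profitable ✗; to a=18.5 gives 94 − 10.2×18.5 = -94.7 → no gain ✓.
3 of the 6 constraints hold; not an equilibrium.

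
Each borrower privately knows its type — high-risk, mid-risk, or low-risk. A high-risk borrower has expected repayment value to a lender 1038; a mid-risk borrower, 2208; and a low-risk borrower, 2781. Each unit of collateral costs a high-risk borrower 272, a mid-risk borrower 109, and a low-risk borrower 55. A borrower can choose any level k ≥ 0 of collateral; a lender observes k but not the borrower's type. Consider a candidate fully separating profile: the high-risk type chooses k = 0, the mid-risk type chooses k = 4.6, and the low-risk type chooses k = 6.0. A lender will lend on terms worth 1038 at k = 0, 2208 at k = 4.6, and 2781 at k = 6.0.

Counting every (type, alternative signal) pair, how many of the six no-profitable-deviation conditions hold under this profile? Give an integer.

Mid-risk (own payoff 2208 − 109×4.6 = 1706.6): to k=0 gives 1038 → no gain ✓; to k=6.0 gives 2781 − 109×6.0 = 2127 → profitable ✗.
Low-risk (own payoff 2781 − 55×6.0 = 2451): to k=0 gives 1038 → no gain ✓; to k=4.6 gives 2208 − 55×4.6 = 1955 → no gain ✓.
High-risk (own payoff 1038): to k=4.6 gives 2208 − 272×4.6 = 956.8 → no gain ✓; to k=6.0 gives 2781 − 272×6.0 = 1149 → profitable ✗.
4 of the 6 constraints hold; not an equilibrium.

4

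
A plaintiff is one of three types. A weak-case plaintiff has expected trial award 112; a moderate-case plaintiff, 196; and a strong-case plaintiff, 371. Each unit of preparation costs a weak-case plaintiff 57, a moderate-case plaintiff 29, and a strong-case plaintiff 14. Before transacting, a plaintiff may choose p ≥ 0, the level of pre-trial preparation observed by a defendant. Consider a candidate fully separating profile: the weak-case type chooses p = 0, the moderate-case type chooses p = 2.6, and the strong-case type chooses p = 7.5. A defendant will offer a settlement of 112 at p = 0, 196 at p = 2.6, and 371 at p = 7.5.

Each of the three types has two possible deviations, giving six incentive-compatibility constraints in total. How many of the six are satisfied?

5

Weak-case (own payoff 112): to p=2.6 gives 196 − 57×2.6 = 47.8 → no gain ✓; to p=7.5 gives 371 − 57×7.5 = -56.5 → no gain ✓.
Strong-case (own payoff 371 − 14×7.5 = 266): to p=0 gives 112 → no gain ✓; to p=2.6 gives 196 − 14×2.6 = 159.6 → no gain ✓.
Moderate-case (own payoff 196 − 29×2.6 = 120.6): to p=0 gives 112 → no gain ✓; to p=7.5 gives 371 − 29×7.5 = 153.5 → profitable ✗.
5 of the 6 constraints hold; not an equilibrium.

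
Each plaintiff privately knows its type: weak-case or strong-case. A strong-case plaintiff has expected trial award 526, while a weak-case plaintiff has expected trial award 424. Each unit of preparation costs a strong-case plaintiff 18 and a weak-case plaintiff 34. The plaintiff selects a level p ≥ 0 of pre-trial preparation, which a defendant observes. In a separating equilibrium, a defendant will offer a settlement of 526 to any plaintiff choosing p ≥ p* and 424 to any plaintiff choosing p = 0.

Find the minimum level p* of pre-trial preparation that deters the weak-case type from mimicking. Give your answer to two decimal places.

A weak-case plaintiff choosing p = 0 receives 424.
Imitating at p* instead would pay 526 at cost 34·p*, netting 526 − 34·p*.
Indifference: 424 = 526 − 34·p*, so p* = (526 − 424) / 34 = 3.00.
This is the weak-case type's binding incentive-compatibility constraint; any p ≥ 3.00 sustains separation on that side.

3.00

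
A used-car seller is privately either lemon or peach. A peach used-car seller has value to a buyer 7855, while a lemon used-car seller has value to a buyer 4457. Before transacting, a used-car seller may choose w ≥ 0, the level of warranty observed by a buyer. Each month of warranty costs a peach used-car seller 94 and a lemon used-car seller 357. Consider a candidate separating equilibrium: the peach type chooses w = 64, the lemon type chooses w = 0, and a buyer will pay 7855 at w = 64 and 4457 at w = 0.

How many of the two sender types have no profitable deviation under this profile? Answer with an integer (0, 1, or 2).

Peach type: signal → 7855 − 94 × 64 = 1839; deviate to 0 → 4457. IC fails (1839 < 4457).
Lemon type: stay at 0 → 4457; mimic → 7855 − 357 × 64 = -14993. IC holds (4457 ≥ -14993).
1 of 2 constraints hold, so this profile is not an equilibrium.

1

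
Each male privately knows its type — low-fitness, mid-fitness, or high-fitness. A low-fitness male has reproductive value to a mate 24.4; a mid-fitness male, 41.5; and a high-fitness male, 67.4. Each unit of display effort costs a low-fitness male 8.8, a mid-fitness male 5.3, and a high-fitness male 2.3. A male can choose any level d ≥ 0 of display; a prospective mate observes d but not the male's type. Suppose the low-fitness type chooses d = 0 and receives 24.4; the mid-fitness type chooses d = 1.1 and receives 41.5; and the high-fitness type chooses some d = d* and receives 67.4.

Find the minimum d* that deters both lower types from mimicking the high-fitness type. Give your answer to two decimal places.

Low-fitness type (on-path payoff 24.4) won't mimic when 24.4 ≥ 67.4 − 8.8·d*, i.e. d* ≥ 4.89.
Mid-fitness type (on-path payoff 41.5 − 5.3×1.1 = 35.67) won't mimic when 35.67 ≥ 67.4 − 5.3·d*, i.e. d* ≥ 5.99.
Both must hold, so d* = max(4.89, 5.99) = 5.99. The mid-fitness type's constraint binds.

5.99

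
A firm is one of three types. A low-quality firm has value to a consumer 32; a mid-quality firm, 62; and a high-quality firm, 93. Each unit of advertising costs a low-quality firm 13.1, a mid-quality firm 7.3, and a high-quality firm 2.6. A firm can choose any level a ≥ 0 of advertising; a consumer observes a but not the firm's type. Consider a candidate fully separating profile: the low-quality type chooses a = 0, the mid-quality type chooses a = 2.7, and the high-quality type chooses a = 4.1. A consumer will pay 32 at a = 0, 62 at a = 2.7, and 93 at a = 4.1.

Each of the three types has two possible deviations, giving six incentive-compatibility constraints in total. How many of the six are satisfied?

4

High-quality (own payoff 93 − 2.6×4.1 = 82.34): to a=0 gives 32 → no gain ✓; to a=2.7 gives 62 − 2.6×2.7 = 54.98 → no gain ✓.
Mid-quality (own payoff 62 − 7.3×2.7 = 42.29): to a=0 gives 32 → no gain ✓; to a=4.1 gives 93 − 7.3×4.1 = 63.07 → profitable ✗.
Low-quality (own payoff 32): to a=2.7 gives 62 − 13.1×2.7 = 26.63 → no gain ✓; to a=4.1 gives 93 − 13.1×4.1 = 39.29 → profitable ✗.
4 of the 6 constraints hold; not an equilibrium.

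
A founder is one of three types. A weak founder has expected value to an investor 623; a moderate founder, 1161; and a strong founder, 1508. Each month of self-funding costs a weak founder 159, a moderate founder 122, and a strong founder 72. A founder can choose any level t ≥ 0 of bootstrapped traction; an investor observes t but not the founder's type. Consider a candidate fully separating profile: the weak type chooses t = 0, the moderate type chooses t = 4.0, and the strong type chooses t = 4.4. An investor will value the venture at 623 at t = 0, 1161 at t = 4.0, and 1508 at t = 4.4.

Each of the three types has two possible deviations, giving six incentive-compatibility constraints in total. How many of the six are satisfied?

4

Strong (own payoff 1508 − 72×4.4 = 1191.2): to t=0 gives 623 → no gain ✓; to t=4.0 gives 1161 − 72×4.0 = 873 → no gain ✓.
Moderate (own payoff 1161 − 122×4.0 = 673): to t=0 gives 623 → no gain ✓; to t=4.4 gives 1508 − 122×4.4 = 971.2 → profitable ✗.
Weak (own payoff 623): to t=4.0 gives 1161 − 159×4.0 = 525 → no gain ✓; to t=4.4 gives 1508 − 159×4.4 = 808.4 → profitable ✗.
4 of the 6 constraints hold; not an equilibrium.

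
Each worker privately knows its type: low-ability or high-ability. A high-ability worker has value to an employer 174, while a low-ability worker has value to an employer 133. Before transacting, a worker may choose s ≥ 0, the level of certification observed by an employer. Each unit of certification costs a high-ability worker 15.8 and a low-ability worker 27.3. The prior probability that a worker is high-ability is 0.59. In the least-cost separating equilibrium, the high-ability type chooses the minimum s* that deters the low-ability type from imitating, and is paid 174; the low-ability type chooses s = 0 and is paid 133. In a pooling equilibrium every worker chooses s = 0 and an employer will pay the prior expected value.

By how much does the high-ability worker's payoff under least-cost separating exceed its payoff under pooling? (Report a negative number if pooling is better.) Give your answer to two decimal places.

Least-cost separating signal: s* solves 133 = 174 − 27.3·s*, so s* = (174 − 133)/27.3 ≈ 1.5018.
High-ability type's separating payoff: 174 − 15.8 × s* = 174 − 15.8 × (174 − 133)/27.3 = 174 − 647.8/27.3 ≈ 150.2711.
Pooling payoff: 0.59 × 174 + 0.41 × 133 = 157.19.
Difference: 150.2711 − 157.19 = -6.9189, i.e. -6.92 to two decimal places.
The high-ability type would prefer the pooling outcome.

-6.92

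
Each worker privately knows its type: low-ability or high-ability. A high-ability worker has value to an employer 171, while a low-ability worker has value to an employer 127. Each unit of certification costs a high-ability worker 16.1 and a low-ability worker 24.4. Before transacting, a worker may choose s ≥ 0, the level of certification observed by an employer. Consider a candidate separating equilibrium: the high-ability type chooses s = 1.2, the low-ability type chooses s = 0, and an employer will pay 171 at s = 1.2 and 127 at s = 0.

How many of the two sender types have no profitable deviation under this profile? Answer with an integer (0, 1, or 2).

1

High-ability type: signal → 171 − 16.1 × 1.2 = 151.68; deviate to 0 → 127. IC holds (151.68 ≥ 127).
Low-ability type: stay at 0 → 127; mimic → 171 − 24.4 × 1.2 = 141.72. IC fails (127 < 141.72).
1 of 2 constraints hold, so this profile is not an equilibrium.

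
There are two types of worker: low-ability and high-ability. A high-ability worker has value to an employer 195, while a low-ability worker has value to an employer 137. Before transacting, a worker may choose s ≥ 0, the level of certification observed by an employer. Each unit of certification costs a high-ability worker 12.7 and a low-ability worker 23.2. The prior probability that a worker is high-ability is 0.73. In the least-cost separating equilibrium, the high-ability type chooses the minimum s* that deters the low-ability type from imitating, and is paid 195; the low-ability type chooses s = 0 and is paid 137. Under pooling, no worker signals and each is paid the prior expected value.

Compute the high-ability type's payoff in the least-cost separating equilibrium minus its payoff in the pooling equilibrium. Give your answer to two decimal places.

-16.09

Least-cost separating signal: s* solves 137 = 195 − 23.2·s*, so s* = (195 − 137)/23.2 = 2.5.
High-ability type's separating payoff: 195 − 12.7 × s* = 195 − 12.7 × (195 − 137)/23.2 = 195 − 736.6/23.2 = 163.25.
Pooling payoff: 0.73 × 195 + 0.27 × 137 = 179.34.
Difference: 163.25 − 179.34 = -16.09.
The high-ability type would prefer the pooling outcome.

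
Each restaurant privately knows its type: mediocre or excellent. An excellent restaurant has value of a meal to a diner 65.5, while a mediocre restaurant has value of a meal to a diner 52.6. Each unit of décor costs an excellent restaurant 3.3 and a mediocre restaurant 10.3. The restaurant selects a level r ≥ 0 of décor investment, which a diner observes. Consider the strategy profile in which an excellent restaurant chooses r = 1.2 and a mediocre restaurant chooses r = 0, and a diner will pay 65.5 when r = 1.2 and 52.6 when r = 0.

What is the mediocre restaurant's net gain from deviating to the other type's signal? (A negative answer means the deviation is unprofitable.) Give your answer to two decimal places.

0.54

Playing r = 0 the mediocre restaurant receives 52.6.
Deviating to r = 1.2 brings payment 65.5 at cost 10.3 × 1.2 = 12.36, netting 53.14.
Gain from deviating: 53.14 − 52.6 = 0.54.
The gain is positive, so the mediocre type's incentive-compatibility constraint is violated — this profile is not a separating equilibrium.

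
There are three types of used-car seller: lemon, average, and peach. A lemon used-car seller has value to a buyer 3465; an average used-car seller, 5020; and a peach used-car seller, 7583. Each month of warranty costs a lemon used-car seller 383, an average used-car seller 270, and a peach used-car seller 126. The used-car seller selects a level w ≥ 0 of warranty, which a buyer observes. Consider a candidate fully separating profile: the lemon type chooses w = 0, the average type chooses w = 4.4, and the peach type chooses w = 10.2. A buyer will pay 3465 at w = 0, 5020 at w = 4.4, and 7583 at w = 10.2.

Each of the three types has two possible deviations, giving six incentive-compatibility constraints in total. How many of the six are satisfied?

Average (own payoff 5020 − 270×4.4 = 3832): to w=0 gives 3465 → no gain ✓; to w=10.2 gives 7583 − 270×10.2 = 4829 → profitable ✗.
Lemon (own payoff 3465): to w=4.4 gives 5020 − 383×4.4 = 3334.8 → no gain ✓; to w=10.2 gives 7583 − 383×10.2 = 3676.4 → profitable ✗.
Peach (own payoff 7583 − 126×10.2 = 6297.8): to w=0 gives 3465 → no gain ✓; to w=4.4 gives 5020 − 126×4.4 = 4465.6 → no gain ✓.
4 of the 6 constraints hold; not an equilibrium.

4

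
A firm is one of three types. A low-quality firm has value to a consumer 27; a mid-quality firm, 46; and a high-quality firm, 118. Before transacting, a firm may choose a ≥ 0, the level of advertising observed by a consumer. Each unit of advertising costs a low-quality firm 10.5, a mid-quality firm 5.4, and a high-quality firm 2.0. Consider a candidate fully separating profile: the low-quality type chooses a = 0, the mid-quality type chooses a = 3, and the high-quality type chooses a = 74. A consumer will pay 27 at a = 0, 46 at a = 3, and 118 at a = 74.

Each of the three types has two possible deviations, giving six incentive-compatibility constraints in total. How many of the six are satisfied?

4

High-quality (own payoff 118 − 2.0×74 = -30): to a=0 gives 27 → profitable ✗; to a=3 gives 46 − 2.0×3 = 40 → profitable ✗.
Mid-quality (own payoff 46 − 5.4×3 = 29.8): to a=0 gives 27 → no gain ✓; to a=74 gives 118 − 5.4×74 = -281.6 → no gain ✓.
Low-quality (own payoff 27): to a=3 gives 46 − 10.5×3 = 14.5 → no gain ✓; to a=74 gives 118 − 10.5×74 = -659 → no gain ✓.
4 of the 6 constraints hold; not an equilibrium.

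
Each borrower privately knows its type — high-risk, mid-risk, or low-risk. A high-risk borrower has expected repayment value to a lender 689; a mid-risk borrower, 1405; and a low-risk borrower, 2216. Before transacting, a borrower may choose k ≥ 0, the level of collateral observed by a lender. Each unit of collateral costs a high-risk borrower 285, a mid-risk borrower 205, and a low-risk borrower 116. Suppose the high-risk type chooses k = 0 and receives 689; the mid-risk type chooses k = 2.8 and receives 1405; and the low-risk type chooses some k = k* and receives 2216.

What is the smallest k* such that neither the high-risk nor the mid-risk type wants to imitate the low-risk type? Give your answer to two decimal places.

High-risk type (on-path payoff 689) won't mimic when 689 ≥ 2216 − 285·k*, i.e. k* ≥ 5.36.
Mid-risk type (on-path payoff 1405 − 205×2.8 = 831) won't mimic when 831 ≥ 2216 − 205·k*, i.e. k* ≥ 6.76.
Both must hold, so k* = max(5.36, 6.76) = 6.76. The mid-risk type's constraint binds.

6.76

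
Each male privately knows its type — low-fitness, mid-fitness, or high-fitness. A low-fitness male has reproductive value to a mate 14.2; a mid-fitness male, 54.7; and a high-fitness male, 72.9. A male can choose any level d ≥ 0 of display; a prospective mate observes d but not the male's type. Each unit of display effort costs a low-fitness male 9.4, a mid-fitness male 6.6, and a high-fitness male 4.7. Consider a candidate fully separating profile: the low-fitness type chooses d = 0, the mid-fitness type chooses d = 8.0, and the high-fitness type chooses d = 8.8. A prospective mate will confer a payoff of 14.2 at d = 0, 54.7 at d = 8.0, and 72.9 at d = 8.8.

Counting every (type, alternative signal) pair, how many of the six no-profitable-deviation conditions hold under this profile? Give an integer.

4

Low-fitness (own payoff 14.2): to d=8.0 gives 54.7 − 9.4×8.0 = -20.5 → no gain ✓; to d=8.8 gives 72.9 − 9.4×8.8 = -9.82 → no gain ✓.
High-fitness (own payoff 72.9 − 4.7×8.8 = 31.54): to d=0 gives 14.2 → no gain ✓; to d=8.0 gives 54.7 − 4.7×8.0 = 17.1 → no gain ✓.
Mid-fitness (own payoff 54.7 − 6.6×8.0 = 1.9): to d=0 gives 14.2 → profitable ✗; to d=8.8 gives 72.9 − 6.6×8.8 = 14.82 → profitable ✗.
4 of the 6 constraints hold; not an equilibrium.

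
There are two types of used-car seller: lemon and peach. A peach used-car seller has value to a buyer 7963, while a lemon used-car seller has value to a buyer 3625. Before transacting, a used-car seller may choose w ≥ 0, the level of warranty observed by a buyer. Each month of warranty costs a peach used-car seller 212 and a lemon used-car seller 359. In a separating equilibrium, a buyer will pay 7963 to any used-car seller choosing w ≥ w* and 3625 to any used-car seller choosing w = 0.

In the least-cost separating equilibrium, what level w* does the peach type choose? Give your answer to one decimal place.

A lemon used-car seller choosing w = 0 receives 3625.
Imitating at w* instead would pay 7963 at cost 359·w*, netting 7963 − 359·w*.
Indifference: 3625 = 7963 − 359·w*, so w* = (7963 − 3625) / 359 ≈ 12.1.
At w* the lemon type's incentive constraint just binds; the peach type strictly prefers w* since its per-unit cost is lower.

12.1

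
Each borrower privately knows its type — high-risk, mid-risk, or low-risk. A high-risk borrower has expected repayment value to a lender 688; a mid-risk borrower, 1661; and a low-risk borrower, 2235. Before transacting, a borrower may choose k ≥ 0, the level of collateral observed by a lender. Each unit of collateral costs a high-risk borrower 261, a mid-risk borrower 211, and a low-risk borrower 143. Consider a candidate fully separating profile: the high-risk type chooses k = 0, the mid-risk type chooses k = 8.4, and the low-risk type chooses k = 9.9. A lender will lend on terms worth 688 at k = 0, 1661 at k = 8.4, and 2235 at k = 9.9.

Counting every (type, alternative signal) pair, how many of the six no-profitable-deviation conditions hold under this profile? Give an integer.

4

Low-risk (own payoff 2235 − 143×9.9 = 819.3): to k=0 gives 688 → no gain ✓; to k=8.4 gives 1661 − 143×8.4 = 459.8 → no gain ✓.
Mid-risk (own payoff 1661 − 211×8.4 = -111.4): to k=0 gives 688 → profitable ✗; to k=9.9 gives 2235 − 211×9.9 = 146.1 → profitable ✗.
High-risk (own payoff 688): to k=8.4 gives 1661 − 261×8.4 = -531.4 → no gain ✓; to k=9.9 gives 2235 − 261×9.9 = -348.9 → no gain ✓.
4 of the 6 constraints hold; not an equilibrium.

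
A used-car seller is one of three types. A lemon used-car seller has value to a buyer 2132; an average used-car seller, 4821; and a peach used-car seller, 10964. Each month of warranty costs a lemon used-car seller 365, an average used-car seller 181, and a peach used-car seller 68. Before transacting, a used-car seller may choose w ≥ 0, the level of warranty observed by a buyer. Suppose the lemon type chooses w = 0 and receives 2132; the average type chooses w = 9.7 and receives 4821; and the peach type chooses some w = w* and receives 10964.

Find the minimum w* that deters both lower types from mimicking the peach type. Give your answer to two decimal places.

Lemon type (on-path payoff 2132) won't mimic when 2132 ≥ 10964 − 365·w*, i.e. w* ≥ 24.20.
Average type (on-path payoff 4821 − 181×9.7 = 3065.3) won't mimic when 3065.3 ≥ 10964 − 181·w*, i.e. w* ≥ 43.64.
Both must hold, so w* = max(24.20, 43.64) = 43.64. The average type's constraint binds.

43.64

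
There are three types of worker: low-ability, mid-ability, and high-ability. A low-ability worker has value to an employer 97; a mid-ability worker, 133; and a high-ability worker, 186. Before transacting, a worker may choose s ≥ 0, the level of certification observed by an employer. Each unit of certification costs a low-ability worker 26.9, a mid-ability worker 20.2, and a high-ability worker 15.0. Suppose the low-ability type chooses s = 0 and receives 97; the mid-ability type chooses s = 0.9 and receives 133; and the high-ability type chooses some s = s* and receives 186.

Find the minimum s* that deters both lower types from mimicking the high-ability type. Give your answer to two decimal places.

3.52

Mid-ability type (on-path payoff 133 − 20.2×0.9 = 114.82) won't mimic when 114.82 ≥ 186 − 20.2·s*, i.e. s* ≥ 3.52.
Low-ability type (on-path payoff 97) won't mimic when 97 ≥ 186 − 26.9·s*, i.e. s* ≥ 3.31.
Both must hold, so s* = max(3.31, 3.52) = 3.52. The mid-ability type's constraint binds.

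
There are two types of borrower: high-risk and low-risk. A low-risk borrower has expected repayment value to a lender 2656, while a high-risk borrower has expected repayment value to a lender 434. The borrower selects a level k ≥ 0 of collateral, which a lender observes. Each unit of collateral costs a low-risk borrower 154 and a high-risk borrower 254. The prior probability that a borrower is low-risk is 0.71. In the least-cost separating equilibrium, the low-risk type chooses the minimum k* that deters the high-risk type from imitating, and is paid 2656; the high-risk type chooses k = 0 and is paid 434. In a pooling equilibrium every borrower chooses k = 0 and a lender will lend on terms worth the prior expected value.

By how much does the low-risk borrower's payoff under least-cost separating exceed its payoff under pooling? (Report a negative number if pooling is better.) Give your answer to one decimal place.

-702.8

Least-cost separating signal: k* solves 434 = 2656 − 254·k*, so k* = (2656 − 434)/254 ≈ 8.7480.
Low-risk type's separating payoff: 2656 − 154 × k* = 2656 − 154 × (2656 − 434)/254 = 2656 − 342188/254 ≈ 1308.803.
Pooling payoff: 0.71 × 2656 + 0.29 × 434 = 2011.62.
Difference: 1308.803 − 2011.62 = -702.817, i.e. -702.8 to one decimal place.
The low-risk type would prefer the pooling outcome.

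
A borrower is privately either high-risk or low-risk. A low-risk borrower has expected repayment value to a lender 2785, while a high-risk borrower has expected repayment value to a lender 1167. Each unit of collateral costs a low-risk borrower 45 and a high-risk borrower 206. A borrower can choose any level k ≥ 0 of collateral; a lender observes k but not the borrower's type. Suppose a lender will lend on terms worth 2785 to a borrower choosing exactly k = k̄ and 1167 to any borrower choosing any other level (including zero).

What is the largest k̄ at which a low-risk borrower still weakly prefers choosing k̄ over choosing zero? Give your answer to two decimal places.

Choosing k̄ yields the low-risk type 2785 − 45·k̄; choosing zero yields 1167.
The low-risk type is indifferent at 2785 − 45·k̄ = 1167, i.e. k̄ = (2785 − 1167) / 45 ≈ 35.96.
For any k̄ above 35.96 the low-risk type would rather pool at zero, so separation collapses.

35.96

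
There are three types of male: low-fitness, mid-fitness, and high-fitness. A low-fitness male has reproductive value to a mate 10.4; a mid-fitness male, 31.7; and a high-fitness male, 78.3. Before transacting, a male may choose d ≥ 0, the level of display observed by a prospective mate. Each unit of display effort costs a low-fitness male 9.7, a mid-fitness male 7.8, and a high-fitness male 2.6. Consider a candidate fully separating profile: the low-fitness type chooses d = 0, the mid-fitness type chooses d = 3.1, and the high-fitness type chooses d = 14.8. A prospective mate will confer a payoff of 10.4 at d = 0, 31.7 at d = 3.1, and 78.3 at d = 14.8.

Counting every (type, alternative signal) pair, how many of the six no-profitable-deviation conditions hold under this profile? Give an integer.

5

High-fitness (own payoff 78.3 − 2.6×14.8 = 39.82): to d=0 gives 10.4 → no gain ✓; to d=3.1 gives 31.7 − 2.6×3.1 = 23.64 → no gain ✓.
Mid-fitness (own payoff 31.7 − 7.8×3.1 = 7.52): to d=0 gives 10.4 → profitable ✗; to d=14.8 gives 78.3 − 7.8×14.8 = -37.14 → no gain ✓.
Low-fitness (own payoff 10.4): to d=3.1 gives 31.7 − 9.7×3.1 = 1.63 → no gain ✓; to d=14.8 gives 78.3 − 9.7×14.8 = -65.26 → no gain ✓.
5 of the 6 constraints hold; not an equilibrium.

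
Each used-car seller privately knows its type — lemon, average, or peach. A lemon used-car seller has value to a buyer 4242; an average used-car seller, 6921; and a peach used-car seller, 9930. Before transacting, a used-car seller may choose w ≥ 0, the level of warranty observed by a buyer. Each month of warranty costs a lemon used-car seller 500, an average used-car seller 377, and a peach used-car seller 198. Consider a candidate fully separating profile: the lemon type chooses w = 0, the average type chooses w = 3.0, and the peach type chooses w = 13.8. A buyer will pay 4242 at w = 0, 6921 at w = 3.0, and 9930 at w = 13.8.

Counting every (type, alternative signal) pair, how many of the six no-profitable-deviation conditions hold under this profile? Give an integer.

5

Average (own payoff 6921 − 377×3.0 = 5790): to w=0 gives 4242 → no gain ✓; to w=13.8 gives 9930 − 377×13.8 = 4727.4 → no gain ✓.
Peach (own payoff 9930 − 198×13.8 = 7197.6): to w=0 gives 4242 → no gain ✓; to w=3.0 gives 6921 − 198×3.0 = 6327 → no gain ✓.
Lemon (own payoff 4242): to w=3.0 gives 6921 − 500×3.0 = 5421 → profitable ✗; to w=13.8 gives 9930 − 500×13.8 = 3030 → no gain ✓.
5 of the 6 constraints hold; not an equilibrium.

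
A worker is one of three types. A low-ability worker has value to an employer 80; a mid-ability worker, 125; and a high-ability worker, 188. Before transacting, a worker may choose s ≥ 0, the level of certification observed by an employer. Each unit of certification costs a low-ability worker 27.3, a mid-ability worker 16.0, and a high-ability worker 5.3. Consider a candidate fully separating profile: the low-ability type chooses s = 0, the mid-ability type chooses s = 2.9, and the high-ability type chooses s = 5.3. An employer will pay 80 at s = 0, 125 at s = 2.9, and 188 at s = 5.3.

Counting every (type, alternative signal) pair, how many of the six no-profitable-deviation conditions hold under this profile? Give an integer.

4

Low-ability (own payoff 80): to s=2.9 gives 125 − 27.3×2.9 = 45.83 → no gain ✓; to s=5.3 gives 188 − 27.3×5.3 = 43.31 → no gain ✓.
High-ability (own payoff 188 − 5.3×5.3 = 159.91): to s=0 gives 80 → no gain ✓; to s=2.9 gives 125 − 5.3×2.9 = 109.63 → no gain ✓.
Mid-ability (own payoff 125 − 16.0×2.9 = 78.6): to s=0 gives 80 → profitable ✗; to s=5.3 gives 188 − 16.0×5.3 = 103.2 → profitable ✗.
4 of the 6 constraints hold; not an equilibrium.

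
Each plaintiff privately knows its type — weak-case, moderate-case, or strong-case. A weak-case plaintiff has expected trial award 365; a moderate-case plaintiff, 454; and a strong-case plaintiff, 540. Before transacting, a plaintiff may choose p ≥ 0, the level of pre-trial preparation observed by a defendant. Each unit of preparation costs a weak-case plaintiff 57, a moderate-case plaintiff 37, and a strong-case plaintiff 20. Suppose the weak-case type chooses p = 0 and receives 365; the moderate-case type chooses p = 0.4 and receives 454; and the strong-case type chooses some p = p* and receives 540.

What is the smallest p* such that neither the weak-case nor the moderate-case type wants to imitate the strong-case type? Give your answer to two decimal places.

3.07

Moderate-case type (on-path payoff 454 − 37×0.4 = 439.2) won't mimic when 439.2 ≥ 540 − 37·p*, i.e. p* ≥ 2.72.
Weak-case type (on-path payoff 365) won't mimic when 365 ≥ 540 − 57·p*, i.e. p* ≥ 3.07.
Both must hold, so p* = max(3.07, 2.72) = 3.07. The weak-case type's constraint binds.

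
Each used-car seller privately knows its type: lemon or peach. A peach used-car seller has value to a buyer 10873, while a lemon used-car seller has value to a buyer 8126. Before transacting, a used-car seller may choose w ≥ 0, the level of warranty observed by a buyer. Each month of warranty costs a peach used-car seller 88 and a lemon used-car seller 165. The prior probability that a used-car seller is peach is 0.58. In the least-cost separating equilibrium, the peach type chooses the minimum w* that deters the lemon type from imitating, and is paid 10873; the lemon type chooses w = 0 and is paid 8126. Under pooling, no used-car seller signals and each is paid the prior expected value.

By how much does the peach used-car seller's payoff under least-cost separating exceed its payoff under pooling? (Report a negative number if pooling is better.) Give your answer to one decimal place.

-311.3

Least-cost separating signal: w* solves 8126 = 10873 − 165·w*, so w* = (10873 − 8126)/165 ≈ 16.6485.
Peach type's separating payoff: 10873 − 88 × w* = 10873 − 88 × (10873 − 8126)/165 = 10873 − 241736/165 ≈ 9407.933.
Pooling payoff: 0.58 × 10873 + 0.42 × 8126 = 9719.26.
Difference: 9407.933 − 9719.26 = -311.327, i.e. -311.3 to one decimal place.
The peach type would prefer the pooling outcome.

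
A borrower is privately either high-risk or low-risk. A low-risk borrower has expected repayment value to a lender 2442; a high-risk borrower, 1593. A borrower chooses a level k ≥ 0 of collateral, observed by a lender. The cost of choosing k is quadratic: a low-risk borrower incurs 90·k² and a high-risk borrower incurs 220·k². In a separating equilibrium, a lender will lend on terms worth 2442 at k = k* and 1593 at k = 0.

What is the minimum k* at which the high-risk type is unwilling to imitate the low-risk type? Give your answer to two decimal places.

The high-risk type at k = 0 receives 1593; imitating at k* yields 2442 − 220·k*².
Indifference: 1593 = 2442 − 220·k*², so k*² = (2442 − 1593) / 220 ≈ 3.8591.
k* = √3.8591 ≈ 1.96.

1.96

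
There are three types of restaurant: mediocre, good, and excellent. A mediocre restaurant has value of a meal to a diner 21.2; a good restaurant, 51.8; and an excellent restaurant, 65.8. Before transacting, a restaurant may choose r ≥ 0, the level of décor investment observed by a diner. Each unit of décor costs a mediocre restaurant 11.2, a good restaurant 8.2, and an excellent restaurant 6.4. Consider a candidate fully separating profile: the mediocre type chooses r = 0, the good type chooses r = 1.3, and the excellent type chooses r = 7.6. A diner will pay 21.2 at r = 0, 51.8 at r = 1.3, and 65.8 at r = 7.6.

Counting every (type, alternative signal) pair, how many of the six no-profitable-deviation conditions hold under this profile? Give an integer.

3

Good (own payoff 51.8 − 8.2×1.3 = 41.14): to r=0 gives 21.2 → no gain ✓; to r=7.6 gives 65.8 − 8.2×7.6 = 3.48 → no gain ✓.
Excellent (own payoff 65.8 − 6.4×7.6 = 17.16): to r=0 gives 21.2 → profitable ✗; to r=1.3 gives 51.8 − 6.4×1.3 = 43.48 → profitable ✗.
Mediocre (own payoff 21.2): to r=1.3 gives 51.8 − 11.2×1.3 = 37.24 → profitable ✗; to r=7.6 gives 65.8 − 11.2×7.6 = -19.32 → no gain ✓.
3 of the 6 constraints hold; not an equilibrium.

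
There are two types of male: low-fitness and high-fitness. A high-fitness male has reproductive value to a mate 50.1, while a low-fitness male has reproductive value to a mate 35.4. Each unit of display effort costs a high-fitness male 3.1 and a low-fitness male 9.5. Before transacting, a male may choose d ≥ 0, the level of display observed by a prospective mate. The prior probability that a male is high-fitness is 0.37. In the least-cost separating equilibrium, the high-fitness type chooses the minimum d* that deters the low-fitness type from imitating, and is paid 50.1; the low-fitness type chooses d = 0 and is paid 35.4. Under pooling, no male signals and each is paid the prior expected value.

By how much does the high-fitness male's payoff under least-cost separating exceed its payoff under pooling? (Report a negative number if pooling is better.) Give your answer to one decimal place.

4.5

Least-cost separating signal: d* solves 35.4 = 50.1 − 9.5·d*, so d* = (50.1 − 35.4)/9.5 ≈ 1.5474.
High-fitness type's separating payoff: 50.1 − 3.1 × d* = 50.1 − 3.1 × (50.1 − 35.4)/9.5 = 50.1 − 45.57/9.5 ≈ 45.303.
Pooling payoff: 0.37 × 50.1 + 0.63 × 35.4 = 40.839.
Difference: 45.303 − 40.839 = 4.464, i.e. 4.5 to one decimal place.
The high-fitness type prefers to separate.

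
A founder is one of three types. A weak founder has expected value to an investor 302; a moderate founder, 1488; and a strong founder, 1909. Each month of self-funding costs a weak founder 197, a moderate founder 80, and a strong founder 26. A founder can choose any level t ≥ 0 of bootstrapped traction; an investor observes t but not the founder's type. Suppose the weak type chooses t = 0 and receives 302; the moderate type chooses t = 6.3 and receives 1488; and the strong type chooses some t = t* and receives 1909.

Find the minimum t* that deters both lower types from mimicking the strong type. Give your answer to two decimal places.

11.56

Weak type (on-path payoff 302) won't mimic when 302 ≥ 1909 − 197·t*, i.e. t* ≥ 8.16.
Moderate type (on-path payoff 1488 − 80×6.3 = 984) won't mimic when 984 ≥ 1909 − 80·t*, i.e. t* ≥ 11.56.
Both must hold, so t* = max(8.16, 11.56) = 11.56. The moderate type's constraint binds.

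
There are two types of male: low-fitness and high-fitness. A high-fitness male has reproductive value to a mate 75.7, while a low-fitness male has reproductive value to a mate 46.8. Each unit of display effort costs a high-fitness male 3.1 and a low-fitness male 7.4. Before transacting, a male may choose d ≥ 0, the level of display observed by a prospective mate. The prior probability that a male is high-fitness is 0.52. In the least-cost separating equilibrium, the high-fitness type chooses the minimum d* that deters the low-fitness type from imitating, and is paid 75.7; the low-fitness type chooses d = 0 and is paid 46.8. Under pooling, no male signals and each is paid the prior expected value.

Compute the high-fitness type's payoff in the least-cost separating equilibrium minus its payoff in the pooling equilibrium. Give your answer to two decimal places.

Least-cost separating signal: d* solves 46.8 = 75.7 − 7.4·d*, so d* = (75.7 − 46.8)/7.4 ≈ 3.9054.
High-fitness type's separating payoff: 75.7 − 3.1 × d* = 75.7 − 3.1 × (75.7 − 46.8)/7.4 = 75.7 − 89.59/7.4 ≈ 63.5932.
Pooling payoff: 0.52 × 75.7 + 0.48 × 46.8 = 61.828.
Difference: 63.5932 − 61.828 = 1.7652, i.e. 1.77 to two decimal places.
The high-fitness type prefers to separate.

1.77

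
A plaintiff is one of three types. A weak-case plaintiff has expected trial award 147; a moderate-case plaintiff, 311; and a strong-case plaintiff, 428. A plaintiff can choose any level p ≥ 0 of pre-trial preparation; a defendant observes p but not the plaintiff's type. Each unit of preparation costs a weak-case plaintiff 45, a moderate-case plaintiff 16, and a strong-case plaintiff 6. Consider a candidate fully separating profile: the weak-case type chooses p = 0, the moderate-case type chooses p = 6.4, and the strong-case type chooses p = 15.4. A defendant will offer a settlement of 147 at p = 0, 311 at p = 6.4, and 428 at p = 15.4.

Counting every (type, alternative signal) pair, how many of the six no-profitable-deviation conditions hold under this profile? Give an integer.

Moderate-case (own payoff 311 − 16×6.4 = 208.6): to p=0 gives 147 → no gain ✓; to p=15.4 gives 428 − 16×15.4 = 181.6 → no gain ✓.
Strong-case (own payoff 428 − 6×15.4 = 335.6): to p=0 gives 147 → no gain ✓; to p=6.4 gives 311 − 6×6.4 = 272.6 → no gain ✓.
Weak-case (own payoff 147): to p=6.4 gives 311 − 45×6.4 = 23 → no gain ✓; to p=15.4 gives 428 − 45×15.4 = -265 → no gain ✓.
6 of the 6 constraints hold; this profile is a separating equilibrium.

6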